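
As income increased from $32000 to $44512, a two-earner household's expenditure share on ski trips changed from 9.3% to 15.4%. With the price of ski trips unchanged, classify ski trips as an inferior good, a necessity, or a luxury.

The budget share rises as income rises, so η > 1.

luxury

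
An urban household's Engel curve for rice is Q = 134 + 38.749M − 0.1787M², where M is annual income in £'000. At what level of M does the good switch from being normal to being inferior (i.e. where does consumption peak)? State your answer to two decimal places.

108.42

dQ/dM = 38.749 − 0.3574M.
The good is inferior where dQ/dM < 0. Setting dQ/dM = 0 gives M = 38.749 / 0.3574 = 108.42.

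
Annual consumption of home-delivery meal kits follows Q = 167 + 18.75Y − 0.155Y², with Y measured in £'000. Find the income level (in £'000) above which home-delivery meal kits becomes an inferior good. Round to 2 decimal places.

60.48

dQ/dY = 18.75 − 0.31Y.
The good is inferior where dQ/dY < 0. Setting dQ/dY = 0 gives Y = 18.75 / 0.31 = 60.48.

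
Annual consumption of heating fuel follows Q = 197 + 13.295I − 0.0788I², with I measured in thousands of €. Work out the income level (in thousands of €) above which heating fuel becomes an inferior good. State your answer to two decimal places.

84.36

dQ/dI = 13.295 − 0.1576I.
The good is inferior where dQ/dI < 0. Setting dQ/dI = 0 gives I = 13.295 / 0.1576 = 84.36.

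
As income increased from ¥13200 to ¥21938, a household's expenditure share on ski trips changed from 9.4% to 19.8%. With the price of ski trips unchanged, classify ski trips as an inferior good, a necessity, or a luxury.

luxury

The budget share rises as income rises, so η > 1.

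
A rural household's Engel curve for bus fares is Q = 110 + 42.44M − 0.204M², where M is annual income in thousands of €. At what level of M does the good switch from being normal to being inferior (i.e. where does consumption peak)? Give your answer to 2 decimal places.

dQ/dM = 42.44 − 0.408M.
The good is inferior where dQ/dM < 0. Setting dQ/dM = 0 gives M = 42.44 / 0.408 = 104.02.

104.02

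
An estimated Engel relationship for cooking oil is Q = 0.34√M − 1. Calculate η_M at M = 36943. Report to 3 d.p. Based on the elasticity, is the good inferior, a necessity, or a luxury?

At M = 36943: Q = 64.350.
dQ/dM = 0.34/(2√M) = 0.000884469 at this income.
η = (dQ/dM)·(M/Q) = 0.000884469 × (36943/64.350) = 0.508.
Since 0 < η < 1, the good is a necessity.

0.508 (necessity)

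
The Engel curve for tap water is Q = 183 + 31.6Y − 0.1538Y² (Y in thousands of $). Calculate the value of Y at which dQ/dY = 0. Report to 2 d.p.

102.73

dQ/dY = 31.6 − 0.3076Y.
The good is inferior where dQ/dY < 0. Setting dQ/dY = 0 gives Y = 31.6 / 0.3076 = 102.73.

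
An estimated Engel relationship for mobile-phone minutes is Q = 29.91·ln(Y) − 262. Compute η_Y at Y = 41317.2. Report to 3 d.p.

At Y = 41317.2: Q = 55.914.
dQ/dY = 29.91/Y = 0.000723912 at this income.
η = (dQ/dY)·(Y/Q) = 0.000723912 × (41317.2/55.914) = 0.535.

0.535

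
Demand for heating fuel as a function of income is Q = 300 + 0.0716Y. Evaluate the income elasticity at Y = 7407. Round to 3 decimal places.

At Y = 7407: Q = 830.341.
dQ/dY = 0.0716.
η = (dQ/dY)·(Y/Q) = 0.0716 × (7407/830.341) = 0.639.

0.639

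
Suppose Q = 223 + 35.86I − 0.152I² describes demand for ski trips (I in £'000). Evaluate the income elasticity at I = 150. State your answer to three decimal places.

-0.670

At I = 150: Q = 2182.0000.
dQ/dI = 35.86 − 0.304I = -9.74000.
η = (dQ/dI)·(I/Q) = -9.74000 × (150/2182.0000) = -0.670.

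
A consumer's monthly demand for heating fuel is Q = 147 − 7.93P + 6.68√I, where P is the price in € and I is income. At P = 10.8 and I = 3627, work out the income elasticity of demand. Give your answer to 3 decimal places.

0.434

At P = 10.8, I = 3627: Q = 463.656.
Holding P constant, ∂Q/∂I = 6.68/(2√I) = 0.0554591.
η_I = (∂Q/∂I)·(I/Q) = 0.0554591 × (3627/463.656) = 0.434.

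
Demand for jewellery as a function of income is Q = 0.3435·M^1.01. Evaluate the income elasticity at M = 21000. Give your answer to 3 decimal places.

For Q = A·M^β the income elasticity is constant and equal to β.
Here β = 1.01, so η = 1.010.

1.010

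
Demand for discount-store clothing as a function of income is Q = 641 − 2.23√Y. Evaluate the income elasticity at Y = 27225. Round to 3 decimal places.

-0.674

At Y = 27225: Q = 273.050.
dQ/dY = -2.23/(2√Y) = -0.00675758 at this income.
η = (dQ/dY)·(Y/Q) = -0.00675758 × (27225/273.050) = -0.674.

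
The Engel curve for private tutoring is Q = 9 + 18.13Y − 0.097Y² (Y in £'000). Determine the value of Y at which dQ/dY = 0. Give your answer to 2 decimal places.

93.45

dQ/dY = 18.13 − 0.194Y.
The good is inferior where dQ/dY < 0. Setting dQ/dY = 0 gives Y = 18.13 / 0.194 = 93.45.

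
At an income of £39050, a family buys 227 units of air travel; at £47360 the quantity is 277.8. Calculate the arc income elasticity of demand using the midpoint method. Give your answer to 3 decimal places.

1.046

ΔQ = 277.8 − 227 = 50.8; midpoint Q̄ = (227 + 277.8)/2 = 252.4.
ΔI = 47360 − 39050 = 8310; midpoint Ī = (39050 + 47360)/2 = 43205.
η = (ΔQ/Q̄) ÷ (ΔI/Ī) = (50.8/252.4) ÷ (8310/43205) = 1.046.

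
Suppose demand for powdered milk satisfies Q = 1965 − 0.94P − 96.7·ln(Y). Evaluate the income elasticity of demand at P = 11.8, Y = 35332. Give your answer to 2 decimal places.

At P = 11.8, Y = 35332: Q = 941.213.
Holding P constant, ∂Q/∂Y = -96.7/Y = -0.0027369.
η_Y = (∂Q/∂Y)·(Y/Q) = -0.0027369 × (35332/941.213) = -0.10.

-0.10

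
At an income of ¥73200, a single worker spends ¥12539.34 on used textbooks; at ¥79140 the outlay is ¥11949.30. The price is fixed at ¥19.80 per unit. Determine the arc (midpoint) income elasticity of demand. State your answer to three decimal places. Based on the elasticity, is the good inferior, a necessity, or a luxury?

With a constant price, Q₁ = 12539.34/19.80 = 633.300 and Q₂ = 11949.30/19.80 = 603.500 (equivalently, work directly with expenditure since P cancels).
Midpoint %ΔQ = (11949.30 − 12539.34)/12244.32 = -0.04819; midpoint %ΔI = (79140 − 73200)/76170 = 0.07798.
η = -0.04819 / 0.07798 = -0.618.
η < 0 ⇒ inferior good.

-0.618 (inferior good)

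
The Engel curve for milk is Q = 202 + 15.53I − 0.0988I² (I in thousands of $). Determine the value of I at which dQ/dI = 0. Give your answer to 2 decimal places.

dQ/dI = 15.53 − 0.1976I.
The good is inferior where dQ/dI < 0. Setting dQ/dI = 0 gives I = 15.53 / 0.1976 = 78.59.

78.59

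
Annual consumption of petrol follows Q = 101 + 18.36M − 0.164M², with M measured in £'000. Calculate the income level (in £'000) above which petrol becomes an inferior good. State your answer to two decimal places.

dQ/dM = 18.36 − 0.328M.
The good is inferior where dQ/dM < 0. Setting dQ/dM = 0 gives M = 18.36 / 0.328 = 55.98.

55.98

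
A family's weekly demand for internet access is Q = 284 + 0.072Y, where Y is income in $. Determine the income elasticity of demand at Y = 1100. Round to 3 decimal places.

At Y = 1100: Q = 363.200.
dQ/dY = 0.072.
η = (dQ/dY)·(Y/Q) = 0.072 × (1100/363.200) = 0.218.

0.218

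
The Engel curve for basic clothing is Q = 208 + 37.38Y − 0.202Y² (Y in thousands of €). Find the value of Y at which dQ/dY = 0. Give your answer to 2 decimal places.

92.52

dQ/dY = 37.38 − 0.404Y.
The good is inferior where dQ/dY < 0. Setting dQ/dY = 0 gives Y = 37.38 / 0.404 = 92.52.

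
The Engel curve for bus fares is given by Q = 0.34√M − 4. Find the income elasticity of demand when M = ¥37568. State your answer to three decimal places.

0.532

At M = 37568: Q = 61.900.
dQ/dM = 0.34/(2√M) = 0.000877081 at this income.
η = (dQ/dM)·(M/Q) = 0.000877081 × (37568/61.900) = 0.532.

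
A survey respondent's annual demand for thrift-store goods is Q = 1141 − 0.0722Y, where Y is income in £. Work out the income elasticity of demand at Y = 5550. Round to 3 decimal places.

-0.541

At Y = 5550: Q = 740.290.
dQ/dY = −0.0722.
η = (dQ/dY)·(Y/Q) = -0.0722 × (5550/740.290) = -0.541.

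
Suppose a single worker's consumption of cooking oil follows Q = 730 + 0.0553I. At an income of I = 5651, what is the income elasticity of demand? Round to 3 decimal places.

0.300

At I = 5651: Q = 1042.500.
dQ/dI = 0.0553.
η = (dQ/dI)·(I/Q) = 0.0553 × (5651/1042.500) = 0.300.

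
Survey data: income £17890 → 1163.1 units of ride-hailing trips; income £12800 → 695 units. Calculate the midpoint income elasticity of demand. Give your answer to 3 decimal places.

1.519

ΔQ = 695 − 1163.1 = -468.1; midpoint Q̄ = (1163.1 + 695)/2 = 929.05.
ΔI = 12800 − 17890 = -5090; midpoint Ī = (17890 + 12800)/2 = 15345.
η = (ΔQ/Q̄) ÷ (ΔI/Ī) = (-468.1/929.05) ÷ (-5090/15345) = 1.519.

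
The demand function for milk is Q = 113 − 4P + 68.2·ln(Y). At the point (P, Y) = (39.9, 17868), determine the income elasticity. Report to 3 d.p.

At P = 39.9, Y = 17868: Q = 621.130.
Holding P constant, ∂Q/∂Y = 68.2/Y = 0.00381688.
η_Y = (∂Q/∂Y)·(Y/Q) = 0.00381688 × (17868/621.130) = 0.110.

0.110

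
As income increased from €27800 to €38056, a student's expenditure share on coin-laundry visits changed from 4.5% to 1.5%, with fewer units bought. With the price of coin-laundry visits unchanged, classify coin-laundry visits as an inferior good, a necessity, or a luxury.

inferior good

Quantity demanded falls as income rises, so η < 0.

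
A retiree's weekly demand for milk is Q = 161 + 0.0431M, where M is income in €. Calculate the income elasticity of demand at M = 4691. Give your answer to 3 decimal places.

At M = 4691: Q = 363.182.
dQ/dM = 0.0431.
η = (dQ/dM)·(M/Q) = 0.0431 × (4691/363.182) = 0.557.

0.557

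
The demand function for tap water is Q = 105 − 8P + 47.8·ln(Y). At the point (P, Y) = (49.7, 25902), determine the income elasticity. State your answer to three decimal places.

0.247

At P = 49.7, Y = 25902: Q = 193.147.
Holding P constant, ∂Q/∂Y = 47.8/Y = 0.00184542.
η_Y = (∂Q/∂Y)·(Y/Q) = 0.00184542 × (25902/193.147) = 0.247.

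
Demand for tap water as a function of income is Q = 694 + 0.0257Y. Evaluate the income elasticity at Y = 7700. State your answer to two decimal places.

At Y = 7700: Q = 891.890.
dQ/dY = 0.0257.
η = (dQ/dY)·(Y/Q) = 0.0257 × (7700/891.890) = 0.22.

0.22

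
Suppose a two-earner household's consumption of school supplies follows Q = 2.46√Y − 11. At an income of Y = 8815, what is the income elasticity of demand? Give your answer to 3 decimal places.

At Y = 8815: Q = 219.965.
dQ/dY = 2.46/(2√Y) = 0.0131007 at this income.
η = (dQ/dY)·(Y/Q) = 0.0131007 × (8815/219.965) = 0.525.

0.525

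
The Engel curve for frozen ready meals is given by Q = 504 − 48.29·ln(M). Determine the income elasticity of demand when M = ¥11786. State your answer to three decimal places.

At M = 11786: Q = 51.297.
dQ/dM = -48.29/M = -0.00409723 at this income.
η = (dQ/dM)·(M/Q) = -0.00409723 × (11786/51.297) = -0.941.

-0.941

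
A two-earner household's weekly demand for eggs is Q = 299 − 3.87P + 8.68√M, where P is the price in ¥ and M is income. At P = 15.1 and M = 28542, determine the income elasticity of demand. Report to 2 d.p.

At P = 15.1, M = 28542: Q = 1706.995.
Holding P constant, ∂Q/∂M = 8.68/(2√M) = 0.025689.
η_M = (∂Q/∂M)·(M/Q) = 0.025689 × (28542/1706.995) = 0.43.

0.43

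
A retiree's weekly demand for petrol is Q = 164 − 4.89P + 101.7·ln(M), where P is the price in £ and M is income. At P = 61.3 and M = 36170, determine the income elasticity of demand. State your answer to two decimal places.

At P = 61.3, M = 36170: Q = 931.685.
Holding P constant, ∂Q/∂M = 101.7/M = 0.00281172.
η_M = (∂Q/∂M)·(M/Q) = 0.00281172 × (36170/931.685) = 0.11.

0.11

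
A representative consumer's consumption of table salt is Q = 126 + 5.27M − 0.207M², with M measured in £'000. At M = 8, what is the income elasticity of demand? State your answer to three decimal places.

0.101

At M = 8: Q = 154.9120.
dQ/dM = 5.27 − 0.414M = 1.95800.
η = (dQ/dM)·(M/Q) = 1.95800 × (8/154.9120) = 0.101.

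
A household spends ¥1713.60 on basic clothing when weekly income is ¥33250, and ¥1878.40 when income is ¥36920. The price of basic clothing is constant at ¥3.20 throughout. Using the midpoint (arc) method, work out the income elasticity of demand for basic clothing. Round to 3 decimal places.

With a constant price, Q₁ = 1713.60/3.20 = 535.500 and Q₂ = 1878.40/3.20 = 587.000 (equivalently, work directly with expenditure since P cancels).
Midpoint %ΔQ = (1878.40 − 1713.60)/1796.00 = 0.09176; midpoint %ΔI = (36920 − 33250)/35085 = 0.10460.
η = 0.09176 / 0.10460 = 0.877.

0.877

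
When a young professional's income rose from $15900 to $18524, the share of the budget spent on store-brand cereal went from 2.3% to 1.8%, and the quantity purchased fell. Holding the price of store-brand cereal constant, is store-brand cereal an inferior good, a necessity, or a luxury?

Quantity demanded falls as income rises, so η < 0.

inferior good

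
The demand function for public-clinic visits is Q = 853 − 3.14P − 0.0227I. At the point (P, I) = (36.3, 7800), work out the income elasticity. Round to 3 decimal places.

At P = 36.3, I = 7800: Q = 561.958.
Holding P constant, ∂Q/∂I = −0.0227.
η_I = (∂Q/∂I)·(I/Q) = -0.0227 × (7800/561.958) = -0.315.

-0.315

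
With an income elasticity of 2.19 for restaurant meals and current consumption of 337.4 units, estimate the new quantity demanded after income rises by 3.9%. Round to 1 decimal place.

366.2

%ΔQ ≈ η × %ΔI = 2.19 × 3.9% = 8.541%.
New Q ≈ 337.4 × (1 + 0.08541) = 366.2.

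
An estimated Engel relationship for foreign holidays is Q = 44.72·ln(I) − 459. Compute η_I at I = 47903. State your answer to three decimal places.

At I = 47903: Q = 22.944.
dQ/dI = 44.72/I = 0.000933553 at this income.
η = (dQ/dI)·(I/Q) = 0.000933553 × (47903/22.944) = 1.949.

1.949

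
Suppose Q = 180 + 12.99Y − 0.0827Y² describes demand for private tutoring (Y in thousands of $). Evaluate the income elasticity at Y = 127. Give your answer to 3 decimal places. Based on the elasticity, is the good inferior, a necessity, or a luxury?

-2.053 (inferior good)

At Y = 127: Q = 495.8617.
dQ/dY = 12.99 − 0.1654Y = -8.01580.
η = (dQ/dY)·(Y/Q) = -8.01580 × (127/495.8617) = -2.053.
η < 0 ⇒ inferior good.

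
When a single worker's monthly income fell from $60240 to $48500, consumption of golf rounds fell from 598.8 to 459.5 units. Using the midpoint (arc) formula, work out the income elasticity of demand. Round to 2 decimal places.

ΔQ = 459.5 − 598.8 = -139.3; midpoint Q̄ = (598.8 + 459.5)/2 = 529.15.
ΔI = 48500 − 60240 = -11740; midpoint Ī = (60240 + 48500)/2 = 54370.
η = (ΔQ/Q̄) ÷ (ΔI/Ī) = (-139.3/529.15) ÷ (-11740/54370) = 1.22.

1.22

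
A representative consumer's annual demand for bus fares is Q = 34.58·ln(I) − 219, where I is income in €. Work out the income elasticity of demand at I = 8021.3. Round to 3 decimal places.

0.376

At I = 8021.3: Q = 91.869.
dQ/dI = 34.58/I = 0.00431102 at this income.
η = (dQ/dI)·(I/Q) = 0.00431102 × (8021.3/91.869) = 0.376.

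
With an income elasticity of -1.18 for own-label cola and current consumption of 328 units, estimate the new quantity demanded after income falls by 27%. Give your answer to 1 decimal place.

%ΔQ ≈ η × %ΔI = -1.18 × (-27%) = 31.86%.
New Q ≈ 328 × (1 + 0.3186) = 432.5.

432.5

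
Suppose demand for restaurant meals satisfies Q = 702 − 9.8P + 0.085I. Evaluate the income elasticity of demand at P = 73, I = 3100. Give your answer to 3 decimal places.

At P = 73, I = 3100: Q = 250.100.
Holding P constant, ∂Q/∂I = 0.085.
η_I = (∂Q/∂I)·(I/Q) = 0.085 × (3100/250.100) = 1.054.

1.054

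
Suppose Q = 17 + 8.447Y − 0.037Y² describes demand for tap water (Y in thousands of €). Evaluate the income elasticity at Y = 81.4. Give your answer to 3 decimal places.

At Y = 81.4: Q = 459.4253.
dQ/dY = 8.447 − 0.074Y = 2.42340.
η = (dQ/dY)·(Y/Q) = 2.42340 × (81.4/459.4253) = 0.429.

0.429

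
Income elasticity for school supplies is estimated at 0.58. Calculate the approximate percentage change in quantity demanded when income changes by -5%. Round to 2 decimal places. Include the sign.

%ΔQ ≈ η × %ΔI = 0.58 × (-5%) = -2.90%.

-2.90%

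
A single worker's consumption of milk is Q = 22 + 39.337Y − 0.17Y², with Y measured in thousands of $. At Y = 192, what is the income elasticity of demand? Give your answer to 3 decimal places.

At Y = 192: Q = 1307.8240.
dQ/dY = 39.337 − 0.34Y = -25.94300.
η = (dQ/dY)·(Y/Q) = -25.94300 × (192/1307.8240) = -3.809.

-3.809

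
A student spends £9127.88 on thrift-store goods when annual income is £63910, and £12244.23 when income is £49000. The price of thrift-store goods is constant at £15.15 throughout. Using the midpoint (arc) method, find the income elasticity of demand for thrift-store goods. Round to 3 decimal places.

With a constant price, Q₁ = 9127.88/15.15 = 602.500 and Q₂ = 12244.23/15.15 = 808.200 (equivalently, work directly with expenditure since P cancels).
Midpoint %ΔQ = (12244.23 − 9127.88)/10686.06 = 0.29163; midpoint %ΔI = (49000 − 63910)/56455 = -0.26410.
η = 0.29163 / -0.26410 = -1.104.

-1.104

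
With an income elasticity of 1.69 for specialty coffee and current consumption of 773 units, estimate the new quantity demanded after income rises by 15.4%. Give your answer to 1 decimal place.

974.2

%ΔQ ≈ η × %ΔI = 1.69 × 15.4% = 26.026%.
New Q ≈ 773 × (1 + 0.26026) = 974.2.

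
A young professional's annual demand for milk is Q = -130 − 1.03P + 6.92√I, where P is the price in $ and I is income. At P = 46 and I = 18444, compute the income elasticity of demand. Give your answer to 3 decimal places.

At P = 46, I = 18444: Q = 762.416.
Holding P constant, ∂Q/∂I = 6.92/(2√I) = 0.025477.
η_I = (∂Q/∂I)·(I/Q) = 0.025477 × (18444/762.416) = 0.616.

0.616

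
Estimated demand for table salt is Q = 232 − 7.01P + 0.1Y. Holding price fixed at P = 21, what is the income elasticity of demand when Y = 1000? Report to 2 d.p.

0.54

At P = 21, Y = 1000: Q = 184.790.
Holding P constant, ∂Q/∂Y = 0.1.
η_Y = (∂Q/∂Y)·(Y/Q) = 0.1 × (1000/184.790) = 0.54.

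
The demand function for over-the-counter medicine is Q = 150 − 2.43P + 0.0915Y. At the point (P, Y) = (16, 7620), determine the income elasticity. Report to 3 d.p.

At P = 16, Y = 7620: Q = 808.350.
Holding P constant, ∂Q/∂Y = 0.0915.
η_Y = (∂Q/∂Y)·(Y/Q) = 0.0915 × (7620/808.350) = 0.863.

0.863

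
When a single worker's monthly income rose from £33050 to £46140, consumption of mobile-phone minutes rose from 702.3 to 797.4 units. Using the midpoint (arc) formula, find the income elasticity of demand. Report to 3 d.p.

0.384

ΔQ = 797.4 − 702.3 = 95.1; midpoint Q̄ = (702.3 + 797.4)/2 = 749.85.
ΔI = 46140 − 33050 = 13090; midpoint Ī = (33050 + 46140)/2 = 39595.
η = (ΔQ/Q̄) ÷ (ΔI/Ī) = (95.1/749.85) ÷ (13090/39595) = 0.384.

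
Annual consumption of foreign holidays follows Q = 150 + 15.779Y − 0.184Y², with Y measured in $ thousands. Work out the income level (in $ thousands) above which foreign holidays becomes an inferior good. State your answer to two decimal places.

42.88

dQ/dY = 15.779 − 0.368Y.
The good is inferior where dQ/dY < 0. Setting dQ/dY = 0 gives Y = 15.779 / 0.368 = 42.88.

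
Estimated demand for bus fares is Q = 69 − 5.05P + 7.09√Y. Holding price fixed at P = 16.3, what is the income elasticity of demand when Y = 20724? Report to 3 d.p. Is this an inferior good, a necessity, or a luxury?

At P = 16.3, Y = 20724: Q = 1007.350.
Holding P constant, ∂Q/∂Y = 7.09/(2√Y) = 0.0246252.
η_Y = (∂Q/∂Y)·(Y/Q) = 0.0246252 × (20724/1007.350) = 0.507.
Since 0 < η < 1, this is a necessity.

0.507 (necessity)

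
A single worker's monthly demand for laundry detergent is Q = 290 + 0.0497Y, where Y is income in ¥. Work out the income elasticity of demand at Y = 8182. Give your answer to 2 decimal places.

0.58

At Y = 8182: Q = 696.645.
dQ/dY = 0.0497.
η = (dQ/dY)·(Y/Q) = 0.0497 × (8182/696.645) = 0.58.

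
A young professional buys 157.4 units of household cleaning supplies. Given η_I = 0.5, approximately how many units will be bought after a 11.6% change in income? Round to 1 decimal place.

166.5

%ΔQ ≈ η × %ΔI = 0.5 × 11.6% = 5.8%.
New Q ≈ 157.4 × (1 + 0.058) = 166.5.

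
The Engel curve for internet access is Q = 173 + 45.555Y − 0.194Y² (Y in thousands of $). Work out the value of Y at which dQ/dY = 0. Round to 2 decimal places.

dQ/dY = 45.555 − 0.388Y.
The good is inferior where dQ/dY < 0. Setting dQ/dY = 0 gives Y = 45.555 / 0.388 = 117.41.

117.41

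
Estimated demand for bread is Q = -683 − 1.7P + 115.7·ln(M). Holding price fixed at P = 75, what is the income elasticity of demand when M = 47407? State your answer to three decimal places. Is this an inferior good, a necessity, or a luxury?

0.266 (necessity)

At P = 75, M = 47407: Q = 435.187.
Holding P constant, ∂Q/∂M = 115.7/M = 0.00244057.
η_M = (∂Q/∂M)·(M/Q) = 0.00244057 × (47407/435.187) = 0.266.
Since 0 < η < 1, this is a necessity.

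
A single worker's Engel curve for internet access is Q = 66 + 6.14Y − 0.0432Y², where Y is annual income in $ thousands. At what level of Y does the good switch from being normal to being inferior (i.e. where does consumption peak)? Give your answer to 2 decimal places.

71.06

dQ/dY = 6.14 − 0.0864Y.
The good is inferior where dQ/dY < 0. Setting dQ/dY = 0 gives Y = 6.14 / 0.0864 = 71.06.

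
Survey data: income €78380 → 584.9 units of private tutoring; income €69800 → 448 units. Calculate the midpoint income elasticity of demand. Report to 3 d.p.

2.289

ΔQ = 448 − 584.9 = -136.9; midpoint Q̄ = (584.9 + 448)/2 = 516.45.
ΔI = 69800 − 78380 = -8580; midpoint Ī = (78380 + 69800)/2 = 74090.
η = (ΔQ/Q̄) ÷ (ΔI/Ī) = (-136.9/516.45) ÷ (-8580/74090) = 2.289.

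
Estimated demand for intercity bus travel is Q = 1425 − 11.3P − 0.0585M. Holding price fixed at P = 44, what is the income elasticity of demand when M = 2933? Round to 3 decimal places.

At P = 44, M = 2933: Q = 756.219.
Holding P constant, ∂Q/∂M = −0.0585.
η_M = (∂Q/∂M)·(M/Q) = -0.0585 × (2933/756.219) = -0.227.

-0.227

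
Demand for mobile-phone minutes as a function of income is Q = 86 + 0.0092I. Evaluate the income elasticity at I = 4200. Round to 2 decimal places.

At I = 4200: Q = 124.640.
dQ/dI = 0.0092.
η = (dQ/dI)·(I/Q) = 0.0092 × (4200/124.640) = 0.31.

0.31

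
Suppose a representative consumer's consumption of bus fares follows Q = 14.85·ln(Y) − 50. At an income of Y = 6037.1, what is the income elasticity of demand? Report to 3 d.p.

0.187

At Y = 6037.1: Q = 79.279.
dQ/dY = 14.85/Y = 0.00245979 at this income.
η = (dQ/dY)·(Y/Q) = 0.00245979 × (6037.1/79.279) = 0.187.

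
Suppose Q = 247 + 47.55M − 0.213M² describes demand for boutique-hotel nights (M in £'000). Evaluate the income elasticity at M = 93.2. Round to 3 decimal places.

0.259

At M = 93.2: Q = 2828.4909.
dQ/dM = 47.55 − 0.426M = 7.84680.
η = (dQ/dM)·(M/Q) = 7.84680 × (93.2/2828.4909) = 0.259.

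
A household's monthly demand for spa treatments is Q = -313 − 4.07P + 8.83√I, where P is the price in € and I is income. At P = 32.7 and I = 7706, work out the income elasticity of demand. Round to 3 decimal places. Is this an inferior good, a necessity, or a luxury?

1.178 (luxury)

At P = 32.7, I = 7706: Q = 329.042.
Holding P constant, ∂Q/∂I = 8.83/(2√I) = 0.050294.
η_I = (∂Q/∂I)·(I/Q) = 0.050294 × (7706/329.042) = 1.178.
Since η > 1, this is a luxury.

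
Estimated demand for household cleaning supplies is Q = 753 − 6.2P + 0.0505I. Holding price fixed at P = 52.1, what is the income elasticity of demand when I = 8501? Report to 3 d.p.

At P = 52.1, I = 8501: Q = 859.281.
Holding P constant, ∂Q/∂I = 0.0505.
η_I = (∂Q/∂I)·(I/Q) = 0.0505 × (8501/859.281) = 0.500.

0.500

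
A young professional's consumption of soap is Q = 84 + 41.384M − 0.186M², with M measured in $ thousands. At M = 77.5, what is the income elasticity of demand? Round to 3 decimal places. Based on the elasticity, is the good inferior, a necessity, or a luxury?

At M = 77.5: Q = 2174.0975.
dQ/dM = 41.384 − 0.372M = 12.55400.
η = (dQ/dM)·(M/Q) = 12.55400 × (77.5/2174.0975) = 0.448.
0 < η < 1 ⇒ necessity.

0.448 (necessity)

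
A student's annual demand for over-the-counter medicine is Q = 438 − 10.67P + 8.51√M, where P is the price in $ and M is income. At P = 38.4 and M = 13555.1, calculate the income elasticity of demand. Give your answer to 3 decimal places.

At P = 38.4, M = 13555.1: Q = 1019.060.
Holding P constant, ∂Q/∂M = 8.51/(2√M) = 0.0365467.
η_M = (∂Q/∂M)·(M/Q) = 0.0365467 × (13555.1/1019.060) = 0.486.

0.486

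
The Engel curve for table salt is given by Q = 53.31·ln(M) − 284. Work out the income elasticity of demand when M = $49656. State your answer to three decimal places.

At M = 49656: Q = 292.434.
dQ/dM = 53.31/M = 0.00107359 at this income.
η = (dQ/dM)·(M/Q) = 0.00107359 × (49656/292.434) = 0.182.

0.182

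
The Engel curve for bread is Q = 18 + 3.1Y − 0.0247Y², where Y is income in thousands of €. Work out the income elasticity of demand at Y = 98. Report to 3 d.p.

-2.017

At Y = 98: Q = 84.5812.
dQ/dY = 3.1 − 0.0494Y = -1.74120.
η = (dQ/dY)·(Y/Q) = -1.74120 × (98/84.5812) = -2.017.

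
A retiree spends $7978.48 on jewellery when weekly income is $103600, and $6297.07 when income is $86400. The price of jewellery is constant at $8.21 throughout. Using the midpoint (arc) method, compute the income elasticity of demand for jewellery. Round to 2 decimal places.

1.30

With a constant price, Q₁ = 7978.48/8.21 = 971.800 and Q₂ = 6297.07/8.21 = 767.000 (equivalently, work directly with expenditure since P cancels).
Midpoint %ΔQ = (6297.07 − 7978.48)/7137.78 = -0.23557; midpoint %ΔI = (86400 − 103600)/95000 = -0.18105.
η = -0.23557 / -0.18105 = 1.30.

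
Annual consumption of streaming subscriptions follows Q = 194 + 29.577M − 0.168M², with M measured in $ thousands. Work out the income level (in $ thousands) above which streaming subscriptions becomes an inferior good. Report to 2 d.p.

dQ/dM = 29.577 − 0.336M.
The good is inferior where dQ/dM < 0. Setting dQ/dM = 0 gives M = 29.577 / 0.336 = 88.03.

88.03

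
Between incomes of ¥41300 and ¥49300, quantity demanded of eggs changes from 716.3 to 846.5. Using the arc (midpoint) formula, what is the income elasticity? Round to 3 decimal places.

ΔQ = 846.5 − 716.3 = 130.2; midpoint Q̄ = (716.3 + 846.5)/2 = 781.4.
ΔI = 49300 − 41300 = 8000; midpoint Ī = (41300 + 49300)/2 = 45300.
η = (ΔQ/Q̄) ÷ (ΔI/Ī) = (130.2/781.4) ÷ (8000/45300) = 0.944.

0.944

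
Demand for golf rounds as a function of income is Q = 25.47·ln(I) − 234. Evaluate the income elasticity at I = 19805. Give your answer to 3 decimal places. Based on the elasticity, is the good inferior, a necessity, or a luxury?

1.416 (luxury)

At I = 19805: Q = 17.992.
dQ/dI = 25.47/I = 0.00128604 at this income.
η = (dQ/dI)·(I/Q) = 0.00128604 × (19805/17.992) = 1.416.
Since η > 1, the good is a luxury.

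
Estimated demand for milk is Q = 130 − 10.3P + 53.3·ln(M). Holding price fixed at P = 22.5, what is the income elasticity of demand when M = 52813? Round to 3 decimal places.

At P = 22.5, M = 52813: Q = 477.862.
Holding P constant, ∂Q/∂M = 53.3/M = 0.00100922.
η_M = (∂Q/∂M)·(M/Q) = 0.00100922 × (52813/477.862) = 0.112.

0.112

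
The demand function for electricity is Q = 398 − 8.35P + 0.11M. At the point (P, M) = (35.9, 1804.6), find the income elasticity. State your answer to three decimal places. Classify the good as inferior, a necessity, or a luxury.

At P = 35.9, M = 1804.6: Q = 296.741.
Holding P constant, ∂Q/∂M = 0.11.
η_M = (∂Q/∂M)·(M/Q) = 0.11 × (1804.6/296.741) = 0.669.
Since 0 < η < 1, this is a necessity.

0.669 (necessity)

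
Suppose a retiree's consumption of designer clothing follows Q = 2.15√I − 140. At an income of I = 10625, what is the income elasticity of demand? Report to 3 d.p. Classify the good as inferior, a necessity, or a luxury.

1.358 (luxury)

At I = 10625: Q = 81.617.
dQ/dI = 2.15/(2√I) = 0.010429 at this income.
η = (dQ/dI)·(I/Q) = 0.010429 × (10625/81.617) = 1.358.
Since η > 1, the good is a luxury.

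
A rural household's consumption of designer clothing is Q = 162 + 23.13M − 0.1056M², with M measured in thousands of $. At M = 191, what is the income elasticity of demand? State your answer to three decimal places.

-4.519

At M = 191: Q = 727.4364.
dQ/dM = 23.13 − 0.2112M = -17.20920.
η = (dQ/dM)·(M/Q) = -17.20920 × (191/727.4364) = -4.519.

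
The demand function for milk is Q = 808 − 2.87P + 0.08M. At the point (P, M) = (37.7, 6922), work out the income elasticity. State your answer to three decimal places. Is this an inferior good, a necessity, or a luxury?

0.442 (necessity)

At P = 37.7, M = 6922: Q = 1253.561.
Holding P constant, ∂Q/∂M = 0.08.
η_M = (∂Q/∂M)·(M/Q) = 0.08 × (6922/1253.561) = 0.442.
Since 0 < η < 1, this is a necessity.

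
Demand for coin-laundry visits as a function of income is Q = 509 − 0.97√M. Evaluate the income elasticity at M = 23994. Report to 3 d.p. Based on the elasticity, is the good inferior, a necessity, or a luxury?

At M = 23994: Q = 358.747.
dQ/dM = -0.97/(2√M) = -0.00313105 at this income.
η = (dQ/dM)·(M/Q) = -0.00313105 × (23994/358.747) = -0.209.
Since η < 0, the good is an inferior good.

-0.209 (inferior good)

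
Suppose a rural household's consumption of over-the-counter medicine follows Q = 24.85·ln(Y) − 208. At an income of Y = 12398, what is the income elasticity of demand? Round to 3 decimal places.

At Y = 12398: Q = 26.218.
dQ/dY = 24.85/Y = 0.00200436 at this income.
η = (dQ/dY)·(Y/Q) = 0.00200436 × (12398/26.218) = 0.948.

0.948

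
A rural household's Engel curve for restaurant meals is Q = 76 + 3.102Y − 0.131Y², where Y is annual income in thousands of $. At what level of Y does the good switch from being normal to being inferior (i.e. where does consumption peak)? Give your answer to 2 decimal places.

11.84

dQ/dY = 3.102 − 0.262Y.
The good is inferior where dQ/dY < 0. Setting dQ/dY = 0 gives Y = 3.102 / 0.262 = 11.84.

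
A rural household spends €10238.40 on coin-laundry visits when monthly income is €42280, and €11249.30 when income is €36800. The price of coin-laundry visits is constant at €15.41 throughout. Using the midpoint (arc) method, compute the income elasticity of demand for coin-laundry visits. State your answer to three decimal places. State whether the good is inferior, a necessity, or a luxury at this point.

-0.679 (inferior good)

With a constant price, Q₁ = 10238.40/15.41 = 664.400 and Q₂ = 11249.30/15.41 = 730.000 (equivalently, work directly with expenditure since P cancels).
Midpoint %ΔQ = (11249.30 − 10238.40)/10743.85 = 0.09409; midpoint %ΔI = (36800 − 42280)/39540 = -0.13859.
η = 0.09409 / -0.13859 = -0.679.
η < 0 ⇒ inferior good.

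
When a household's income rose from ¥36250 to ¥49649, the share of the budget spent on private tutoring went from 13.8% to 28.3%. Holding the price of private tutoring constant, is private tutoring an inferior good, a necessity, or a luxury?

luxury

The budget share rises as income rises, so η > 1.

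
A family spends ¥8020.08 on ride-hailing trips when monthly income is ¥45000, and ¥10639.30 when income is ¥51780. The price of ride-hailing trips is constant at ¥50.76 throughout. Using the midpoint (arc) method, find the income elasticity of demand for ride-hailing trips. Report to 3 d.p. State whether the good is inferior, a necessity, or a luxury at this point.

With a constant price, Q₁ = 8020.08/50.76 = 158.000 and Q₂ = 10639.30/50.76 = 209.600 (equivalently, work directly with expenditure since P cancels).
Midpoint %ΔQ = (10639.30 − 8020.08)/9329.69 = 0.28074; midpoint %ΔI = (51780 − 45000)/48390 = 0.14011.
η = 0.28074 / 0.14011 = 2.004.
η > 1 ⇒ luxury.

2.004 (luxury)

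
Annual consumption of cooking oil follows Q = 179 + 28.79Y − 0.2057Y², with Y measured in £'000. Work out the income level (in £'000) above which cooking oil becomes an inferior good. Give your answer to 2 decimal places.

dQ/dY = 28.79 − 0.4114Y.
The good is inferior where dQ/dY < 0. Setting dQ/dY = 0 gives Y = 28.79 / 0.4114 = 69.98.

69.98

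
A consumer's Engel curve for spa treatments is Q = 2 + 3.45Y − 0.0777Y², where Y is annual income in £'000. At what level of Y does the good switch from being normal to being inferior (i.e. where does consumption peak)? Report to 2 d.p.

22.20

dQ/dY = 3.45 − 0.1554Y.
The good is inferior where dQ/dY < 0. Setting dQ/dY = 0 gives Y = 3.45 / 0.1554 = 22.20.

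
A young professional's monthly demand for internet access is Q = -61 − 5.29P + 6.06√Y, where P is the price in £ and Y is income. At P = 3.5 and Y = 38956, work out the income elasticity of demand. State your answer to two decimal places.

At P = 3.5, Y = 38956: Q = 1116.564.
Holding P constant, ∂Q/∂Y = 6.06/(2√Y) = 0.0153517.
η_Y = (∂Q/∂Y)·(Y/Q) = 0.0153517 × (38956/1116.564) = 0.54.

0.54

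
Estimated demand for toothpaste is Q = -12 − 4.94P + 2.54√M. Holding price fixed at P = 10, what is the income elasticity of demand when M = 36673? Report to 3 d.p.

At P = 10, M = 36673: Q = 425.015.
Holding P constant, ∂Q/∂M = 2.54/(2√M) = 0.00663179.
η_M = (∂Q/∂M)·(M/Q) = 0.00663179 × (36673/425.015) = 0.572.

0.572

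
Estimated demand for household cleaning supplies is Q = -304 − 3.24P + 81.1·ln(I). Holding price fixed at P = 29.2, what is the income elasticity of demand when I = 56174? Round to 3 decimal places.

At P = 29.2, I = 56174: Q = 488.319.
Holding P constant, ∂Q/∂I = 81.1/I = 0.00144373.
η_I = (∂Q/∂I)·(I/Q) = 0.00144373 × (56174/488.319) = 0.166.

0.166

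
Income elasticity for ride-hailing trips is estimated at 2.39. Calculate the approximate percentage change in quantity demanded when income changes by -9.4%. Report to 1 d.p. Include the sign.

%ΔQ ≈ η × %ΔI = 2.39 × (-9.4%) = -22.5%.

-22.5%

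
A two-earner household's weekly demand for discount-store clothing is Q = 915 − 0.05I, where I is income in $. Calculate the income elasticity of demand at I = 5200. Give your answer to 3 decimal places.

At I = 5200: Q = 655.000.
dQ/dI = −0.05.
η = (dQ/dI)·(I/Q) = -0.05 × (5200/655.000) = -0.397.

-0.397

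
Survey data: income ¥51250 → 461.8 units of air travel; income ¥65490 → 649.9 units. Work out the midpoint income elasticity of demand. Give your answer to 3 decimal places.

1.387

ΔQ = 649.9 − 461.8 = 188.1; midpoint Q̄ = (461.8 + 649.9)/2 = 555.85.
ΔI = 65490 − 51250 = 14240; midpoint Ī = (51250 + 65490)/2 = 58370.
η = (ΔQ/Q̄) ÷ (ΔI/Ī) = (188.1/555.85) ÷ (14240/58370) = 1.387.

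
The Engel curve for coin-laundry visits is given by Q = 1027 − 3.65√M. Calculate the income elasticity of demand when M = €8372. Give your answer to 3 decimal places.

-0.241

At M = 8372: Q = 693.030.
dQ/dM = -3.65/(2√M) = -0.0199457 at this income.
η = (dQ/dM)·(M/Q) = -0.0199457 × (8372/693.030) = -0.241.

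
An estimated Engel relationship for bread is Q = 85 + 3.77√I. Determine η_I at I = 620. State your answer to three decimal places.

0.262

At I = 620: Q = 178.872.
dQ/dI = 3.77/(2√I) = 0.0757034 at this income.
η = (dQ/dI)·(I/Q) = 0.0757034 × (620/178.872) = 0.262.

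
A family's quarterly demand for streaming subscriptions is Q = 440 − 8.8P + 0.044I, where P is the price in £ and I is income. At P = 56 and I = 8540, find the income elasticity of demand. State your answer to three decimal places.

At P = 56, I = 8540: Q = 322.960.
Holding P constant, ∂Q/∂I = 0.044.
η_I = (∂Q/∂I)·(I/Q) = 0.044 × (8540/322.960) = 1.163.

1.163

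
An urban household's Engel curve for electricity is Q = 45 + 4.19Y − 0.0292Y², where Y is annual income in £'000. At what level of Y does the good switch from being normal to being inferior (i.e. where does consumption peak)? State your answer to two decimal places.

dQ/dY = 4.19 − 0.0584Y.
The good is inferior where dQ/dY < 0. Setting dQ/dY = 0 gives Y = 4.19 / 0.0584 = 71.75.

71.75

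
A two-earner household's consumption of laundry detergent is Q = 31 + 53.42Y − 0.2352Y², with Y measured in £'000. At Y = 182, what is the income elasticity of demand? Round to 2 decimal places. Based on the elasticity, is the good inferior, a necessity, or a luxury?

At Y = 182: Q = 1962.6752.
dQ/dY = 53.42 − 0.4704Y = -32.19280.
η = (dQ/dY)·(Y/Q) = -32.19280 × (182/1962.6752) = -2.99.
η < 0 ⇒ inferior good.

-2.99 (inferior good)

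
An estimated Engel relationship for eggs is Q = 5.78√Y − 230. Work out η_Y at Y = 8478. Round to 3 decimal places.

At Y = 8478: Q = 302.200.
dQ/dY = 5.78/(2√Y) = 0.0313871 at this income.
η = (dQ/dY)·(Y/Q) = 0.0313871 × (8478/302.200) = 0.881.

0.881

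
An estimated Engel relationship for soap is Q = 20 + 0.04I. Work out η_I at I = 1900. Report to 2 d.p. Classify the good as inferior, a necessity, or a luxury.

0.79 (necessity)

At I = 1900: Q = 96.000.
dQ/dI = 0.04.
η = (dQ/dI)·(I/Q) = 0.04 × (1900/96.000) = 0.79.
Since 0 < η < 1, the good is a necessity.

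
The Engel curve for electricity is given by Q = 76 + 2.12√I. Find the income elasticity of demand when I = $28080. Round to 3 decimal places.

0.412

At I = 28080: Q = 431.250.
dQ/dI = 2.12/(2√I) = 0.00632568 at this income.
η = (dQ/dI)·(I/Q) = 0.00632568 × (28080/431.250) = 0.412.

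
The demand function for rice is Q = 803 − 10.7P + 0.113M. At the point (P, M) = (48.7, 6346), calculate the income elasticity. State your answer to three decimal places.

At P = 48.7, M = 6346: Q = 999.008.
Holding P constant, ∂Q/∂M = 0.113.
η_M = (∂Q/∂M)·(M/Q) = 0.113 × (6346/999.008) = 0.718.

0.718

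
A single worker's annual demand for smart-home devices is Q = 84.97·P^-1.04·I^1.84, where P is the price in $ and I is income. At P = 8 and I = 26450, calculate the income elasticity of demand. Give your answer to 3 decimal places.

1.840

For a multiplicative demand Q = A·P^α·I^β, the income elasticity is β everywhere.
Here β = 1.84, so η = 1.840.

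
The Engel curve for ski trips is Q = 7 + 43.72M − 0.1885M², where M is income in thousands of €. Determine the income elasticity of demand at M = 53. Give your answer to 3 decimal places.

At M = 53: Q = 1794.6635.
dQ/dM = 43.72 − 0.377M = 23.73900.
η = (dQ/dM)·(M/Q) = 23.73900 × (53/1794.6635) = 0.701.

0.701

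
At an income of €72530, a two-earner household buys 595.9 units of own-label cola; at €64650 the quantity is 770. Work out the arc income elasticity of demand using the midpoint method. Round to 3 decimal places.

ΔQ = 770 − 595.9 = 174.1; midpoint Q̄ = (595.9 + 770)/2 = 682.95.
ΔI = 64650 − 72530 = -7880; midpoint Ī = (72530 + 64650)/2 = 68590.
η = (ΔQ/Q̄) ÷ (ΔI/Ī) = (174.1/682.95) ÷ (-7880/68590) = -2.219.

-2.219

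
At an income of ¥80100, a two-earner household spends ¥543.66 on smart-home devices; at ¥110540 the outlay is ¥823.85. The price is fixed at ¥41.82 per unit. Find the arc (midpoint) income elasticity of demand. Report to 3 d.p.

With a constant price, Q₁ = 543.66/41.82 = 13.000 and Q₂ = 823.85/41.82 = 19.700 (equivalently, work directly with expenditure since P cancels).
Midpoint %ΔQ = (823.85 − 543.66)/683.76 = 0.40978; midpoint %ΔI = (110540 − 80100)/95320 = 0.31935.
η = 0.40978 / 0.31935 = 1.283.

1.283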